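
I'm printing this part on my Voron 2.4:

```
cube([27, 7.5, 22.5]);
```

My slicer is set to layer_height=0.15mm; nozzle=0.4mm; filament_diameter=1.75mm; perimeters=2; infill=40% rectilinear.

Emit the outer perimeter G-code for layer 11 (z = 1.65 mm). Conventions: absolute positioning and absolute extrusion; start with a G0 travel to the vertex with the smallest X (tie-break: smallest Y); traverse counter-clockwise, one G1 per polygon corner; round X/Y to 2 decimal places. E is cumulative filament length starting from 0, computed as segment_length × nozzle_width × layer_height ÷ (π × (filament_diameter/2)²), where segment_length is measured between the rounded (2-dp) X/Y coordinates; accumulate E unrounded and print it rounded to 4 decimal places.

At z = 1.65 mm: the 27×7.5 cube contributes its full rectangle. The outline is a single polygon with 4 vertices. Extrusion per mm of travel: 0.4 × 0.15 / (π × 0.875²) = 0.024945. Accumulating E over each segment gives final E = 1.7212.

G0 X0.00 Y0.00 Z1.65
G1 X27.00 Y0.00 E0.6735
G1 X27.00 Y7.50 E0.8606
G1 X0.00 Y7.50 E1.5341
G1 X0.00 Y0.00 E1.7212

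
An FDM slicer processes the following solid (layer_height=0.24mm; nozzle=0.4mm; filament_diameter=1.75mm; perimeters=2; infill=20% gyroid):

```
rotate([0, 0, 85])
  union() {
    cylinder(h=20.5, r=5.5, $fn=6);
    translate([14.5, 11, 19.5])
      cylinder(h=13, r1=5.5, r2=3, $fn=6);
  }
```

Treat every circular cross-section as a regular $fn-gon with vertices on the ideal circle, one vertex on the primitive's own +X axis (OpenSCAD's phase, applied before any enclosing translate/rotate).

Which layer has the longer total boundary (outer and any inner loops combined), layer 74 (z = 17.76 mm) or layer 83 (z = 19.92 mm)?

layer 83 (z = 19.92 mm)

Layer 74 (z = 17.76): the r=5.5 cylinder contributes a regular 6-gon of circumradius 5.5 (perimeter = 2·6·5.500·sin(180°/6) = 33.00 mm); the cone at (14.5, 11) is absent (z outside [19.5, 32.5]); Combining (union): only the r=5.5 cylinder is present, so the union is just that shape — boundary = 33.00 mm; (whole slice rotated 85° about Z — lengths, areas and connectivity unchanged). So its perimeter = 33.00 mm. Layer 83 (z = 19.92): the cylinder: section is a regular 6-gon, circumradius r=5.5 (perimeter = 2·6·5.500·sin(180°/6) = 33.00 mm); the cone at (14.5, 11) contributes a regular 6-gon of circumradius 5.419 (interpolated between r1=5.5 and r2=3 at t=0.032) (perimeter = 2·6·5.419·sin(180°/6) = 32.52 mm); Combining (union): the 2 present regions are separate (no shared area or edge), so areas and boundary lengths simply add and each stays a separate island — boundary = 65.52 mm; (rotated 85° about Z; rotation is an isometry so areas/perimeters/island counts are preserved). So its perimeter = 65.52 mm. Layer 83 is larger (65.52 vs 33.00 mm).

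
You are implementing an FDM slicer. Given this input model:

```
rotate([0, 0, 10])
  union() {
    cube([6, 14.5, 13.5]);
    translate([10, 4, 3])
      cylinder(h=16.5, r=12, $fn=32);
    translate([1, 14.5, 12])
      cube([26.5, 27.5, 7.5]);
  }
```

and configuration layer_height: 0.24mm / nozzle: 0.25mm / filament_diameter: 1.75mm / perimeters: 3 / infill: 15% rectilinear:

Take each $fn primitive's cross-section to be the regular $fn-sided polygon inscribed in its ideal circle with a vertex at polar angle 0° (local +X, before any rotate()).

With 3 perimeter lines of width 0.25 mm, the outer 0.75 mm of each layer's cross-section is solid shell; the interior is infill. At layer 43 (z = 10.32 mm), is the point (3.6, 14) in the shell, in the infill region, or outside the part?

infill

At z = 10.32 mm: the 6×14.5 cube contributes its full rectangle; the r=12 cylinder at (10, 4) contributes a regular 32-gon of circumradius 12; the cube at (1, 14.5) does not reach this height (z outside [12, 19.5]); Combining (union): the regions partially overlap (shared area 79.99 mm²), so overlapping operands fuse into one piece — 1 connected region; (rotated 10° about Z; rotation is an isometry so areas/perimeters/island counts are preserved). Overall, the cross-section is a single solid region. Undo the 10° rotation: the query point maps to (5.976, 13.162) in the un-rotated model frame. The nearest boundary edge runs (4.31, 14.50)→(5.41, 15.09); distance from the point to it = 1.97 mm. The point is inside the cross-section and 1.97 mm from the nearest boundary — more than the 0.75 mm shell width (3 × 0.25), so it's in the infill interior.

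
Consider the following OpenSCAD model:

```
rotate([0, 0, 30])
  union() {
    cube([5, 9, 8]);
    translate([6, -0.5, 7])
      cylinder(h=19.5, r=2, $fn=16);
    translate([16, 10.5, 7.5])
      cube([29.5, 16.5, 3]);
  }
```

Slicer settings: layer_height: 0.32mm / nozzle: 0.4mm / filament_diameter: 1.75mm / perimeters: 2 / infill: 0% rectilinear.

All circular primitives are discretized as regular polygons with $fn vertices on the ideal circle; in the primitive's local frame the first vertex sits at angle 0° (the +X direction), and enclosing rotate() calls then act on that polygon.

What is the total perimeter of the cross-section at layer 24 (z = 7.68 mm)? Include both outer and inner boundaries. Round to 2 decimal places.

At z = 7.68 mm: the cube (footprint 5×9) is included at this height (perimeter 28.00 mm); the cylinder at (6, -0.5): section is a regular 16-gon, circumradius r=2 (perimeter = 2·16·2.000·sin(180°/16) = 12.49 mm); the cube at (16, 10.5) (footprint 29.5×16.5) is included at this height (perimeter 92.00 mm); Merging all regions: the regions partially overlap (shared area 0.70 mm²), so the edge portions inside another operand are dropped and the merged outline is re-measured after clipping — boundary = 128.85 mm; (rotated 30° about Z; rotation is an isometry so areas/perimeters/island counts are preserved). Overall, the cross-section has 2 separate islands. Total boundary length (outer) = 128.85 mm.

128.85 mm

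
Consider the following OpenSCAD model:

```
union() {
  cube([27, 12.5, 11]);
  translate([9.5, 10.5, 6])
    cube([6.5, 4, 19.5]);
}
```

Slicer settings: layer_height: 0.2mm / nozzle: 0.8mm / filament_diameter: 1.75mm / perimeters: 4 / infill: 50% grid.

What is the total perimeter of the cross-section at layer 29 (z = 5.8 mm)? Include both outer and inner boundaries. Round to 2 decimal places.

79.00 mm

At z = 5.8 mm: the 27×12.5 cube contributes its full rectangle (perimeter 79.00 mm); the cube at (9.5, 10.5) does not reach this height (z outside [6, 25.5]); Taking the union: only the 27×12.5 cube is present, so the union is just that shape — boundary = 79.00 mm. Overall, the cross-section is a single solid region. Total boundary length (outer) = 79.00 mm.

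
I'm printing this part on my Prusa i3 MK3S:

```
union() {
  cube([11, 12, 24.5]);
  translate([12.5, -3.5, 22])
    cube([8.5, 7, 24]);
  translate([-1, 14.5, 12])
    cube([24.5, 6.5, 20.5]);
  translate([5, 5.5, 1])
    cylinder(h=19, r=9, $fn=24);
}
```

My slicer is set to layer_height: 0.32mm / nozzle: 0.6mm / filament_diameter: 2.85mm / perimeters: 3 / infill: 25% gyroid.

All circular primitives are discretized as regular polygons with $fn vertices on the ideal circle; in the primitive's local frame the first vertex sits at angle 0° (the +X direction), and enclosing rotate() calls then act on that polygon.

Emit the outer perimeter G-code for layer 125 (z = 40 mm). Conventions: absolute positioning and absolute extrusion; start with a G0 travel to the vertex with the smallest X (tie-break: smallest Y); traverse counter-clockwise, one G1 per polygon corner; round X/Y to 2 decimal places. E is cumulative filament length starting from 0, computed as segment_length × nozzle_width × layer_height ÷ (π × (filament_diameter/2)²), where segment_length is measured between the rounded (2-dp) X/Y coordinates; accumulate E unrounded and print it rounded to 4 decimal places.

At z = 40 mm: the cube is not intersected at this z (z outside [0, 24.5]); the cube at (12.5, -3.5) is present — its section is the full 8.5×7 rectangle; the cube at (-1, 14.5) is not intersected at this z (z outside [12, 32.5]); the cylinder at (5, 5.5) is not intersected at this z (z outside [1, 20]); Merging all regions: only the 8.5×7 cube at (12.5, -3.5) is present, so the union is just that shape — 1 connected region. The outline is a single polygon with 4 vertices. Extrusion per mm of travel: 0.6 × 0.32 / (π × 1.425²) = 0.030097. Accumulating E over each segment gives final E = 0.9330.

G0 X12.50 Y-3.50 Z40.00
G1 X21.00 Y-3.50 E0.2558
G1 X21.00 Y3.50 E0.4665
G1 X12.50 Y3.50 E0.7223
G1 X12.50 Y-3.50 E0.9330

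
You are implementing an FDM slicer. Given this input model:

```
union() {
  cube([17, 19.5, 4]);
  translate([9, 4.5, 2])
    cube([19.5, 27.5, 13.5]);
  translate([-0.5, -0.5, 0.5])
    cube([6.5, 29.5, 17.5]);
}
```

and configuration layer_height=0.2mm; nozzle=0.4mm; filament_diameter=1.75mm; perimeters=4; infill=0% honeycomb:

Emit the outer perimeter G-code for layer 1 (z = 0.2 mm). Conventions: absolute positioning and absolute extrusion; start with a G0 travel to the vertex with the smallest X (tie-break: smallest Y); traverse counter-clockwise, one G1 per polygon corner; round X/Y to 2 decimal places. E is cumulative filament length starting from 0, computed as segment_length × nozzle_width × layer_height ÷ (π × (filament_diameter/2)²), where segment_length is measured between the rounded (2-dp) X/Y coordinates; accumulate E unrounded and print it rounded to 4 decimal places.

At z = 0.2 mm: the cube (footprint 17×19.5) is included at this height; the cube at (9, 4.5) does not reach this height (z outside [2, 15.5]); the cube at (-0.5, -0.5) does not reach this height (z outside [0.5, 18]); Taking the union: only the 17×19.5 cube is present, so the union is just that shape — 1 connected region. The outline is a single polygon with 4 vertices. Extrusion per mm of travel: 0.4 × 0.2 / (π × 0.875²) = 0.033260. Accumulating E over each segment gives final E = 2.4280.

G0 X0.00 Y0.00 Z0.20
G1 X17.00 Y0.00 E0.5654
G1 X17.00 Y19.50 E1.2140
G1 X0.00 Y19.50 E1.7794
G1 X0.00 Y0.00 E2.4280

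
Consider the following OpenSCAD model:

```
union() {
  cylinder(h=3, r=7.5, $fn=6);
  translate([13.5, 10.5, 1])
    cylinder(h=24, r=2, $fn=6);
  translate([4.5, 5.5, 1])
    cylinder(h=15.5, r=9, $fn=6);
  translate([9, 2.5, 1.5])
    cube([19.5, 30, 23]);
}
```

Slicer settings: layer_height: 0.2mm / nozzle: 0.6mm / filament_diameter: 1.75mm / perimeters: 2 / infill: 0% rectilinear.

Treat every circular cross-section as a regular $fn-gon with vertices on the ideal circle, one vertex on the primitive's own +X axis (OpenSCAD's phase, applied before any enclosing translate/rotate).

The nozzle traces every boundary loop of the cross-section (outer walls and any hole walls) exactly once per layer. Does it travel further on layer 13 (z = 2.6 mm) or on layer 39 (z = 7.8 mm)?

layer 13 (z = 2.6 mm)

Layer 13 (z = 2.6): the r=7.5 cylinder contributes a regular 6-gon of circumradius 7.5 (perimeter = 2·6·7.500·sin(180°/6) = 45.00 mm); the r=2 cylinder at (13.5, 10.5) contributes a regular 6-gon of circumradius 2 (perimeter = 2·6·2.000·sin(180°/6) = 12.00 mm); the r=9 cylinder at (4.5, 5.5) gives a regular 6-gon of circumradius 9 (constant along its height) (perimeter = 2·6·9.000·sin(180°/6) = 54.00 mm); the cube at (9, 2.5) (footprint 19.5×30) is included at this height (perimeter 99.00 mm); Merging all regions: the regions partially overlap (shared area 112.60 mm²), so the edge portions inside another operand are dropped and the merged outline is re-measured after clipping — boundary = 138.00 mm. So its perimeter = 138.00 mm. Layer 39 (z = 7.8): the cylinder is absent (z outside [0, 3]); the r=2 cylinder at (13.5, 10.5) gives a regular 6-gon of circumradius 2 (constant along its height) (perimeter = 2·6·2.000·sin(180°/6) = 12.00 mm); the r=9 cylinder at (4.5, 5.5) gives a regular 6-gon of circumradius 9 (constant along its height) (perimeter = 2·6·9.000·sin(180°/6) = 54.00 mm); the cube at (9, 2.5) (footprint 19.5×30) is included at this height (perimeter 99.00 mm); Combining (union): the regions partially overlap (shared area 38.83 mm²), so the edge portions inside another operand are dropped and the merged outline is re-measured after clipping — boundary = 126.97 mm. So its perimeter = 126.97 mm. Layer 13 is larger (138.00 vs 126.97 mm).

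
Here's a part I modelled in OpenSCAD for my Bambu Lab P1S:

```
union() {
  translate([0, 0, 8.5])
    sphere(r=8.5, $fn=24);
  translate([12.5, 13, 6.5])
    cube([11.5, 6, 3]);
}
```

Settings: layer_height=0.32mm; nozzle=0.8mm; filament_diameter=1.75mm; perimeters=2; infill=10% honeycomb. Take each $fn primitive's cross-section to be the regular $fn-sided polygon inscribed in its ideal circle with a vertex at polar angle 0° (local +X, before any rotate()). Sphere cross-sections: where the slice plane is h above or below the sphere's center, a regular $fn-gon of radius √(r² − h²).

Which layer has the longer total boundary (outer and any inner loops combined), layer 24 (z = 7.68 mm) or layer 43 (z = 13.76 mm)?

layer 24 (z = 7.68 mm)

Layer 24 (z = 7.68): the r=8.5 sphere slices to a regular 24-gon of circumradius 8.460 (√(r²−h²) with h=0.82 from center) (perimeter = 2·24·8.460·sin(180°/24) = 53.01 mm); the cube at (12.5, 13) (footprint 11.5×6) is included at this height (perimeter 35.00 mm); Combining (union): the 2 present regions are separate (no shared area or edge), so areas and boundary lengths simply add and each stays a separate island — boundary = 88.01 mm. So its perimeter = 88.01 mm. Layer 43 (z = 13.76): the r=8.5 sphere slices to a regular 24-gon of circumradius 6.677 (√(r²−h²) with h=5.26 from center) (perimeter = 2·24·6.677·sin(180°/24) = 41.83 mm); the cube at (12.5, 13) is absent (z outside [6.5, 9.5]); Merging all regions: only the r=8.5 sphere is present, so the union is just that shape — boundary = 41.83 mm. So its perimeter = 41.83 mm. Layer 24 is larger (88.01 vs 41.83 mm).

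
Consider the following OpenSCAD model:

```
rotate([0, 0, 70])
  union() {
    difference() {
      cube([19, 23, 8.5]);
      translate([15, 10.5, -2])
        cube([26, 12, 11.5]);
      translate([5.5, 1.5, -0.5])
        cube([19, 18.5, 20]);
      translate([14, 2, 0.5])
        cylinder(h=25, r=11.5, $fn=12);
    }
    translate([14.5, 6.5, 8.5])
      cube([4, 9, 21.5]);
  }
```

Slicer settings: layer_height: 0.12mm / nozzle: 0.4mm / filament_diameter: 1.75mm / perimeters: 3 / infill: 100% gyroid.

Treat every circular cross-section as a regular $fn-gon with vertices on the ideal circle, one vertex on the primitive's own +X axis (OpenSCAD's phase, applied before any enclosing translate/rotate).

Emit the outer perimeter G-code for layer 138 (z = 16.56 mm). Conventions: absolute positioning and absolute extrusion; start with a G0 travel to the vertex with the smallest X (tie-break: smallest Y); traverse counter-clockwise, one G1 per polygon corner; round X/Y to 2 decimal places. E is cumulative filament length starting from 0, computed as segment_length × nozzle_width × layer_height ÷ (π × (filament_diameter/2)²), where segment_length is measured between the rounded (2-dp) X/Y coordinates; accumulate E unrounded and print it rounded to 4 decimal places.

At z = 16.56 mm: the cube is not intersected at this z (z outside [0, 8.5]); the cube at (15, 10.5) is absent (z outside [-2, 9.5]); the cube at (5.5, 1.5) is present — its section is the full 19×18.5 rectangle; the r=11.5 cylinder at (14, 2) contributes a regular 12-gon of circumradius 11.5; After the difference (first − rest): the first operand is absent here, so nothing remains; the 4×9 cube at (14.5, 6.5) contributes its full rectangle; Merging all regions: only the 4×9 cube at (14.5, 6.5) is present, so the union is just that shape — 1 connected region; (whole slice rotated 70° about Z — lengths, areas and connectivity unchanged). The outline is a single polygon with 4 vertices. Extrusion per mm of travel: 0.4 × 0.12 / (π × 0.875²) = 0.019956. Accumulating E over each segment gives final E = 0.5191.

G0 X-9.61 Y18.93 Z16.56
G1 X-1.15 Y15.85 E0.1797
G1 X0.22 Y19.61 E0.2595
G1 X-8.24 Y22.69 E0.4392
G1 X-9.61 Y18.93 E0.5191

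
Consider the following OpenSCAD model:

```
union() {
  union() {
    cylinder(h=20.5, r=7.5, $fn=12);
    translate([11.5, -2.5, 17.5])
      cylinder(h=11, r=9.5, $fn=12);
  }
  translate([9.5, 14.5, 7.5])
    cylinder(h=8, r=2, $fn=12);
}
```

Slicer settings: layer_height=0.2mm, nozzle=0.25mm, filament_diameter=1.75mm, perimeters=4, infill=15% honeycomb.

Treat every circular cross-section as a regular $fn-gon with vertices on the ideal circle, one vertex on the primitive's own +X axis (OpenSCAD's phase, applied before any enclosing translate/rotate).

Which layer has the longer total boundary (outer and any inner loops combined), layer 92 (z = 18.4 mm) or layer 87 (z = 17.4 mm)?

layer 92 (z = 18.4 mm)

Layer 92 (z = 18.4): the cylinder: section is a regular 12-gon, circumradius r=7.5 (perimeter = 2·12·7.500·sin(180°/12) = 46.59 mm); the r=9.5 cylinder at (11.5, -2.5) gives a regular 12-gon of circumradius 9.5 (constant along its height) (perimeter = 2·12·9.500·sin(180°/12) = 59.01 mm); Combining (union): the regions partially overlap (shared area 38.66 mm²), so the edge portions inside another operand are dropped and the merged outline is re-measured after clipping — boundary = 79.51 mm; the cylinder at (9.5, 14.5) does not reach this height (z outside [7.5, 15.5]); Taking the union: only the result so far is present, so the union is just that shape — boundary = 79.51 mm. So its perimeter = 79.51 mm. Layer 87 (z = 17.4): the cylinder: section is a regular 12-gon, circumradius r=7.5 (perimeter = 2·12·7.500·sin(180°/12) = 46.59 mm); the cylinder at (11.5, -2.5) is not intersected at this z (z outside [17.5, 28.5]); Taking the union: only the r=7.5 cylinder is present, so the union is just that shape — boundary = 46.59 mm; the cylinder at (9.5, 14.5) is not intersected at this z (z outside [7.5, 15.5]); Combining (union): only the result so far is present, so the union is just that shape — boundary = 46.59 mm. So its perimeter = 46.59 mm. Layer 92 is larger (79.51 vs 46.59 mm).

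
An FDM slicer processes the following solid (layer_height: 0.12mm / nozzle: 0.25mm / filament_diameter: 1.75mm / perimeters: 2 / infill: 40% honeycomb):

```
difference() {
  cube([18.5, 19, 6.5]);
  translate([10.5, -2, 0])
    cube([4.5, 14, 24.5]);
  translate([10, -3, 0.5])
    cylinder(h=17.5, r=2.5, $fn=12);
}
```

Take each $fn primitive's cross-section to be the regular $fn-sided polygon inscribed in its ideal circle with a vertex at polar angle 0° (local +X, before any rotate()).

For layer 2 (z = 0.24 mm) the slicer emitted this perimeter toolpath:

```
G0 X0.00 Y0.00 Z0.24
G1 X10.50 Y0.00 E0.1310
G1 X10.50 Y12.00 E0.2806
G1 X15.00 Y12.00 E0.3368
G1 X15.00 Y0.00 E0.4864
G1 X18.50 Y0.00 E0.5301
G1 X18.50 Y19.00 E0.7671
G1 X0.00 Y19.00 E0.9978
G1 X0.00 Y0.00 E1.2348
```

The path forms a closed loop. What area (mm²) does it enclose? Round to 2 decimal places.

Apply the shoelace formula to the sequence of (X, Y) vertices; enclosed area = 297.50 mm².

297.50 mm²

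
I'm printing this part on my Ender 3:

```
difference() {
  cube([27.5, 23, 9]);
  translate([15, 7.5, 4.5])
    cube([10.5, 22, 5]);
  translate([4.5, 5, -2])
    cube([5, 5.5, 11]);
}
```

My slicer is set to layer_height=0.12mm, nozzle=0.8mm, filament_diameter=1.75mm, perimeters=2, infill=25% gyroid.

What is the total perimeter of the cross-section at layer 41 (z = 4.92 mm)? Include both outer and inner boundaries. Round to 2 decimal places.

At z = 4.92 mm: the cube (footprint 27.5×23) is included at this height (perimeter 101.00 mm); the cube at (15, 7.5) is present — its section is the full 10.5×22 rectangle (perimeter 65.00 mm); the 5×5.5 cube at (4.5, 5) contributes its full rectangle (perimeter 21.00 mm); Taking the first minus the rest: starting from the 27.5×23 cube, the 10.5×22 cube at (15, 7.5) partially overlaps it — only the 162.75 mm² overlap (of its 231.00 mm²) is removed, clipping the outline; the 5×5.5 cube at (4.5, 5) lies wholly inside it (removes its full 27.50 mm² and its 21.00 mm outline becomes a hole wall) — boundary (outer + 1 inner loop) = 153.00 mm. Overall, the cross-section is one region with 1 hole. Total boundary length (outer + inner) = 153.00 mm.

153.00 mm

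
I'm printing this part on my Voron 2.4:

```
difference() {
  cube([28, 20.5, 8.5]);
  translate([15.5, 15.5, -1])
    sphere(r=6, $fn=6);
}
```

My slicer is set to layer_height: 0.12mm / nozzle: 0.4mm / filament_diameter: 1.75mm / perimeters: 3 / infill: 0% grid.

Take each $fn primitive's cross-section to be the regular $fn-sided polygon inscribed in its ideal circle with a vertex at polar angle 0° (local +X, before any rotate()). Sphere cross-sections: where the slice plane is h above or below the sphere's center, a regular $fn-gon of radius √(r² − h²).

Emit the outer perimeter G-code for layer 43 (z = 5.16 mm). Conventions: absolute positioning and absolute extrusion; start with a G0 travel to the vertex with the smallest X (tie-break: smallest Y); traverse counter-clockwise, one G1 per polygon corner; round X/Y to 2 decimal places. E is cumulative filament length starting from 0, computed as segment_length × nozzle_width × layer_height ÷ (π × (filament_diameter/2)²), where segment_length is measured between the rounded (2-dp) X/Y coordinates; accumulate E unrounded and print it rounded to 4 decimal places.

G0 X0.00 Y0.00 Z5.16
G1 X28.00 Y0.00 E0.5588
G1 X28.00 Y20.50 E0.9679
G1 X0.00 Y20.50 E1.5266
G1 X0.00 Y0.00 E1.9357

At z = 5.16 mm: the cube (footprint 28×20.5) is included at this height; the sphere at (15.5, 15.5) is not intersected at this z (|z−center|=6.160 > r=6); Subtracting the remaining from the first: none of the subtracted shapes is present at this height, so the 28×20.5 cube is unchanged — 1 connected region. The outline is a single polygon with 4 vertices. Extrusion per mm of travel: 0.4 × 0.12 / (π × 0.875²) = 0.019956. Accumulating E over each segment gives final E = 1.9357.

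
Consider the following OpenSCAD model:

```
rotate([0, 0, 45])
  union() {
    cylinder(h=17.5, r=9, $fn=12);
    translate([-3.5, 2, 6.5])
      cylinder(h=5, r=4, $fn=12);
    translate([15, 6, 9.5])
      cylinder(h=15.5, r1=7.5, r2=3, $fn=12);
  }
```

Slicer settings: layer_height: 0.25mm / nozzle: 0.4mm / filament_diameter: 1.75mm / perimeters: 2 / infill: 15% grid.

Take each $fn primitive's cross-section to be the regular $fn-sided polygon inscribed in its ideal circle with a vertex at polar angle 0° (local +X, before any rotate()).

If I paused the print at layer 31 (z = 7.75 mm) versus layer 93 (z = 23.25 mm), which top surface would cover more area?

Layer 31 (z = 7.75): the r=9 cylinder gives a regular 12-gon of circumradius 9 (constant along its height) (area = (12/2)·9.000²·sin(360°/12) = 243.00 mm²); the r=4 cylinder at (-3.5, 2) gives a regular 12-gon of circumradius 4 (constant along its height) (area = (12/2)·4.000²·sin(360°/12) = 48.00 mm²); the cone at (15, 6) is absent (z outside [9.5, 25]); Combining (union): the r=4 cylinder at (-3.5, 2) lies entirely inside the r=9 cylinder, so the union is just the r=9 cylinder — area = 243.00 mm²; (rotated 45° about Z; rotation is an isometry so areas/perimeters/island counts are preserved). So its area = 243.00 mm². Layer 93 (z = 23.25): the cylinder is not intersected at this z (z outside [0, 17.5]); the cylinder at (-3.5, 2) does not reach this height (z outside [6.5, 11.5]); the cone at (15, 6): at t=0.887 of its height the radius interpolates to r₁+(r₂−r₁)t = 3.508, giving a regular 12-gon of that circumradius (area = (12/2)·3.508²·sin(360°/12) = 36.92 mm²); Taking the union: only the cone at (15, 6) is present, so the union is just that shape — area = 36.92 mm²; (rotated 45° about Z; rotation is an isometry so areas/perimeters/island counts are preserved). So its area = 36.92 mm². Layer 31 is larger (243.00 vs 36.92 mm²).

layer 31 (z = 7.75 mm)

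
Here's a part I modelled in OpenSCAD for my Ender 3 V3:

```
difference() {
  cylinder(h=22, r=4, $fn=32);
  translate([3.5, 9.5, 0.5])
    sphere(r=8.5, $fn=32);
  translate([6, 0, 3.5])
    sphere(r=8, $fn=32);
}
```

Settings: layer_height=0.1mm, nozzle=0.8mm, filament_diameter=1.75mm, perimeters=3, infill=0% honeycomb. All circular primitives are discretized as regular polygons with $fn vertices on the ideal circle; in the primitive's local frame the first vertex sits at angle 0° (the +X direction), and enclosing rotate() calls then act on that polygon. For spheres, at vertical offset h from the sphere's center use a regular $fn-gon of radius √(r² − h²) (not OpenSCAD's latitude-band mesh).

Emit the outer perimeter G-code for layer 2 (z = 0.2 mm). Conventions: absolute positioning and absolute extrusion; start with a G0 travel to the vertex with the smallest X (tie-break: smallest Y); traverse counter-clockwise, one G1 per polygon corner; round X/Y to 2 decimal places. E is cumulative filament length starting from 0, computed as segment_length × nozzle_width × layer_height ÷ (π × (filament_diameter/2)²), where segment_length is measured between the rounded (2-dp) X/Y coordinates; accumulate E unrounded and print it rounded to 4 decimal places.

G0 X-4.00 Y0.00 Z0.20
G1 X-3.92 Y-0.78 E0.0261
G1 X-3.70 Y-1.53 E0.0521
G1 X-3.33 Y-2.22 E0.0781
G1 X-2.83 Y-2.83 E0.1043
G1 X-2.22 Y-3.33 E0.1306
G1 X-1.53 Y-3.70 E0.1566
G1 X-0.78 Y-3.92 E0.1826
G1 X-0.09 Y-3.99 E0.2057
G1 X-0.73 Y-2.79 E0.2509
G1 X-1.15 Y-1.42 E0.2986
G1 X-1.29 Y0.00 E0.3460
G1 X-1.15 Y1.42 E0.3935
G1 X-0.89 Y2.26 E0.4227
G1 X-1.22 Y2.44 E0.4352
G1 X-2.26 Y3.29 E0.4799
G1 X-2.83 Y2.83 E0.5043
G1 X-3.33 Y2.22 E0.5305
G1 X-3.70 Y1.53 E0.5566
G1 X-3.92 Y0.78 E0.5826
G1 X-4.00 Y0.00 E0.6086

At z = 0.2 mm: the r=4 cylinder gives a regular 32-gon of circumradius 4 (constant along its height); the r=8.5 sphere at (3.5, 9.5) contributes a regular 32-gon of circumradius √(8.5²−0.3²) = 8.495; the r=8 sphere at (6, 0) slices to a regular 32-gon of circumradius 7.288 (√(r²−h²) with h=3.3 from center); After the difference (first − rest): starting from the r=4 cylinder, the r=8.5 sphere at (3.5, 9.5) partially overlaps it — only the 10.50 mm² overlap (of its 225.24 mm²) is removed, clipping the outline; the r=8 sphere at (6, 0) partially overlaps it — only the 23.30 mm² overlap (of its 165.78 mm²) is removed, clipping the outline — 1 connected region. The outline is a single polygon with 20 vertices. Extrusion per mm of travel: 0.8 × 0.1 / (π × 0.875²) = 0.033260. Accumulating E over each segment gives final E = 0.6086.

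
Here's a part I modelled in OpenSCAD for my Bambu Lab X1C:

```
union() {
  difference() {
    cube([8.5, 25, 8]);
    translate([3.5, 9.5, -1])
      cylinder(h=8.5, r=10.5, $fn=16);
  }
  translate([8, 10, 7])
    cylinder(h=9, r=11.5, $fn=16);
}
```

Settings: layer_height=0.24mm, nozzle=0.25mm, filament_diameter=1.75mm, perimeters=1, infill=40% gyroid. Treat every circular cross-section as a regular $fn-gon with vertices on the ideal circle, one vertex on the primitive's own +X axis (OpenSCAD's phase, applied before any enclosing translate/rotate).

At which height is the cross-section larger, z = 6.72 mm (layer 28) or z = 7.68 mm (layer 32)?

Layer 28 (z = 6.72): the 8.5×25 cube contributes its full rectangle (area 212.50 mm²); the r=10.5 cylinder at (3.5, 9.5) contributes a regular 16-gon of circumradius 10.5 (area = (16/2)·10.500²·sin(360°/16) = 337.53 mm²); Taking the first minus the rest: starting from the 8.5×25 cube (212.50 mm²), the r=10.5 cylinder at (3.5, 9.5) partially overlaps it — only the 165.91 mm² overlap (of its 337.53 mm²) is removed, clipping the outline — area = 46.59 mm²; the cylinder at (8, 10) is absent (z outside [7, 16]); Taking the union: only the result so far is present, so the union is just that shape — area = 46.59 mm². So its area = 46.59 mm². Layer 32 (z = 7.68): the cube (footprint 8.5×25) is included at this height (area 212.50 mm²); the cylinder at (3.5, 9.5) is absent (z outside [-1, 7.5]); Subtracting the remaining from the first: none of the subtracted shapes is present at this height, so the 8.5×25 cube is unchanged — area = 212.50 mm²; the cylinder at (8, 10): section is a regular 16-gon, circumradius r=11.5 (area = (16/2)·11.500²·sin(360°/16) = 404.88 mm²); Taking the union: the regions partially overlap — summed areas 617.38 mm² minus the doubly-counted overlap 170.95 mm² gives 446.43 mm² — area = 446.43 mm². So its area = 446.43 mm². Layer 32 is larger (446.43 vs 46.59 mm²).

layer 32 (z = 7.68 mm)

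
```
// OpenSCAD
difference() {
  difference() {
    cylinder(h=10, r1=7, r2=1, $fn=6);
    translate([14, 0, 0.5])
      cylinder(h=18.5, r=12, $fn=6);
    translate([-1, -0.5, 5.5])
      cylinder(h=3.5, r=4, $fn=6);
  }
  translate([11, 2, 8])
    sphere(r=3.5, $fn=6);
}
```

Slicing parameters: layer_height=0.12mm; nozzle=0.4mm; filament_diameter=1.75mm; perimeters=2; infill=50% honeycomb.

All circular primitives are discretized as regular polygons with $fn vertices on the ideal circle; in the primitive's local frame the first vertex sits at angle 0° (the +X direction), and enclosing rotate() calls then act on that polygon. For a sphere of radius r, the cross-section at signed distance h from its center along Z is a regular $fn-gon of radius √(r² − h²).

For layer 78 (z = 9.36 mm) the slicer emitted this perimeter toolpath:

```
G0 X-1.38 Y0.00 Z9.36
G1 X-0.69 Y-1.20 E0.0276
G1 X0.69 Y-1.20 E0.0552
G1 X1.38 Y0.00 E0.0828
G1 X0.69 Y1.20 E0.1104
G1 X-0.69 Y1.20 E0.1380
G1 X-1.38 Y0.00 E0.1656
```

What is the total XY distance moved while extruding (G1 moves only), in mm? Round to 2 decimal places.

Sum the Euclidean lengths of each G1 segment: total = 8.30 mm.

8.30 mm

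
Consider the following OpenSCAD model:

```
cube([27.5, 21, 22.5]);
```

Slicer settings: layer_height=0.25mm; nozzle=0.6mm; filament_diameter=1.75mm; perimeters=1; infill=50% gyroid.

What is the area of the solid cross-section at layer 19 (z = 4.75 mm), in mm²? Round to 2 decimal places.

At z = 4.75 mm: the cube is present — its section is the full 27.5×21 rectangle (area 577.50 mm²). Overall, the cross-section is a single solid region. Net area = 577.50 mm².

577.50 mm²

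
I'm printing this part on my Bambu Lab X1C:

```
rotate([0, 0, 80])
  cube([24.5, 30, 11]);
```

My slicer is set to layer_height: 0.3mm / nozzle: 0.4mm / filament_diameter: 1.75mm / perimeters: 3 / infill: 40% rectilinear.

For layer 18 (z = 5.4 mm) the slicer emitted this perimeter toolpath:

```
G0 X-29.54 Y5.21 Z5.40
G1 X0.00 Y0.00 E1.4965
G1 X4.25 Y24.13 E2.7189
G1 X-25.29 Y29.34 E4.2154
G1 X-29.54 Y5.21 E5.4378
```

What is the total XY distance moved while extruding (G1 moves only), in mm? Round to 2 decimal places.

108.99 mm

Sum the Euclidean lengths of each G1 segment: total = 108.99 mm.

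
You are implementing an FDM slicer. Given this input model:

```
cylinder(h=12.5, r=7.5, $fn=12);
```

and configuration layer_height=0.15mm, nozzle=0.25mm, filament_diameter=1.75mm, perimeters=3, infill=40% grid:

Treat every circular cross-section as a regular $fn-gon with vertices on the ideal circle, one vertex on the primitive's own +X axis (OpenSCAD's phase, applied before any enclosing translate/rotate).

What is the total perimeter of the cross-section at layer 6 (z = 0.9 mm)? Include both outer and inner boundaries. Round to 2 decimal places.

At z = 0.9 mm: the r=7.5 cylinder contributes a regular 12-gon of circumradius 7.5 (perimeter = 2·12·7.500·sin(180°/12) = 46.59 mm). Overall, the cross-section is a single solid region. Total boundary length (outer) = 46.59 mm.

46.59 mm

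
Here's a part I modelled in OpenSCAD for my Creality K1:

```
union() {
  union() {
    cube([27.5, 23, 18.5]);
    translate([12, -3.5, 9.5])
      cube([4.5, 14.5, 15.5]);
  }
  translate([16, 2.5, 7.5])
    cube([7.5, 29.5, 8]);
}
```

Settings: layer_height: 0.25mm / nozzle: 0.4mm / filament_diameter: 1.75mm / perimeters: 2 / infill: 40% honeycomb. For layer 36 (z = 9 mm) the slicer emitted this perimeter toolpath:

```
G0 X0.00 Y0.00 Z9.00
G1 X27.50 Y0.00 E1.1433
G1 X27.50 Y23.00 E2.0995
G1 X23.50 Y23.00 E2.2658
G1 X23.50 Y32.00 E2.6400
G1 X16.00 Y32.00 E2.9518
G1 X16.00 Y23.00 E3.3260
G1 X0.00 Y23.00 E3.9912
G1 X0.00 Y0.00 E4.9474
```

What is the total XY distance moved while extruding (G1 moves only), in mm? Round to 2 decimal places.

119.00 mm

Sum the Euclidean lengths of each G1 segment: total = 119.00 mm.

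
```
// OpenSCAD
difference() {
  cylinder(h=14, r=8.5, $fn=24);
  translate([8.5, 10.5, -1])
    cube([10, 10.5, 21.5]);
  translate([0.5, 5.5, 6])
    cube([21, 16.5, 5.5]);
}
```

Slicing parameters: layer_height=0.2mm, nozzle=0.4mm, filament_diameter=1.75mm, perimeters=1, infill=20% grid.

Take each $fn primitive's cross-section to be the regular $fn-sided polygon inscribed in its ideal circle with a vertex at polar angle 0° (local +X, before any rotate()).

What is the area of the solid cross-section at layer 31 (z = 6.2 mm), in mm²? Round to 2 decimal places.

At z = 6.2 mm: the cylinder: section is a regular 24-gon, circumradius r=8.5 (area = (24/2)·8.500²·sin(360°/24) = 224.40 mm²); the 10×10.5 cube at (8.5, 10.5) contributes its full rectangle (area 105.00 mm²); the cube at (0.5, 5.5) (footprint 21×16.5) is included at this height (area 346.50 mm²); Taking the first minus the rest: starting from the r=8.5 cylinder (224.40 mm²), the 10×10.5 cube at (8.5, 10.5) misses the remaining region (no effect); the 21×16.5 cube at (0.5, 5.5) partially overlaps it — only the 11.67 mm² overlap (of its 346.50 mm²) is removed, clipping the outline — area = 212.72 mm². Overall, the cross-section is a single solid region. Net area = 212.72 mm².

212.72 mm²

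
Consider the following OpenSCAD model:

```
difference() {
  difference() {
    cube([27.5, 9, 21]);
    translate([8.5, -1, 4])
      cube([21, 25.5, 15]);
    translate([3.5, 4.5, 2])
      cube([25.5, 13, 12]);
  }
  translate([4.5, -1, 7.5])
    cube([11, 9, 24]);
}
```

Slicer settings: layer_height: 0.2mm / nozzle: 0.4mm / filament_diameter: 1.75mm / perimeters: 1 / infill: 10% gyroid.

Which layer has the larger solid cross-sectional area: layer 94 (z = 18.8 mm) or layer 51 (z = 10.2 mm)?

Layer 94 (z = 18.8): the cube is present — its section is the full 27.5×9 rectangle (area 247.50 mm²); the 21×25.5 cube at (8.5, -1) contributes its full rectangle (area 535.50 mm²); the cube at (3.5, 4.5) is not intersected at this z (z outside [2, 14]); Subtracting the remaining from the first: starting from the 27.5×9 cube (247.50 mm²), the 21×25.5 cube at (8.5, -1) partially overlaps it — only the 171.00 mm² overlap (of its 535.50 mm²) is removed, clipping the outline — area = 76.50 mm²; the cube at (4.5, -1) (footprint 11×9) is included at this height (area 99.00 mm²); Subtracting the remaining from the first: starting from the result so far (76.50 mm²), the 11×9 cube at (4.5, -1) partially overlaps it — only the 32.00 mm² overlap (of its 99.00 mm²) is removed, clipping the outline — area = 44.50 mm². So its area = 44.50 mm². Layer 51 (z = 10.2): the cube (footprint 27.5×9) is included at this height (area 247.50 mm²); the 21×25.5 cube at (8.5, -1) contributes its full rectangle (area 535.50 mm²); the 25.5×13 cube at (3.5, 4.5) contributes its full rectangle (area 331.50 mm²); Taking the first minus the rest: starting from the 27.5×9 cube (247.50 mm²), the 21×25.5 cube at (8.5, -1) partially overlaps it — only the 171.00 mm² overlap (of its 535.50 mm²) is removed, clipping the outline; the 25.5×13 cube at (3.5, 4.5) partially overlaps it — only the 22.50 mm² overlap (of its 331.50 mm²) is removed, clipping the outline — area = 54.00 mm²; the cube at (4.5, -1) (footprint 11×9) is included at this height (area 99.00 mm²); Taking the first minus the rest: starting from that combined region (54.00 mm²), the 11×9 cube at (4.5, -1) partially overlaps it — only the 18.00 mm² overlap (of its 99.00 mm²) is removed, clipping the outline — area = 36.00 mm². So its area = 36.00 mm². Layer 94 is larger (44.50 vs 36.00 mm²).

layer 94 (z = 18.8 mm)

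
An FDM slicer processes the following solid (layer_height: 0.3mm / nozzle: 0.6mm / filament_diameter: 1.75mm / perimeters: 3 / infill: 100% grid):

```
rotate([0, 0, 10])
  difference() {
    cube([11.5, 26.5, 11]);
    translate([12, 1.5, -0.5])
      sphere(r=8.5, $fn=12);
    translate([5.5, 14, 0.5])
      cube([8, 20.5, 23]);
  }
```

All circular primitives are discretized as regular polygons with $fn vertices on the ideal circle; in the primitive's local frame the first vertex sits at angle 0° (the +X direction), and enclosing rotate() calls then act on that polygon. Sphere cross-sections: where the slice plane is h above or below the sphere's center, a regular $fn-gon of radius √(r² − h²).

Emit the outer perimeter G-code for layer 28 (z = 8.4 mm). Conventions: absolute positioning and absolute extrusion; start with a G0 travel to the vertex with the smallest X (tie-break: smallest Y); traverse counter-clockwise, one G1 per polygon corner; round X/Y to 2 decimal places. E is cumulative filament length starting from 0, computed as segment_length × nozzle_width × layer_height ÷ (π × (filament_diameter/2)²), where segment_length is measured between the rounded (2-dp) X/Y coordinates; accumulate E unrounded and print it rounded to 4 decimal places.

At z = 8.4 mm: the 11.5×26.5 cube contributes its full rectangle; the sphere at (12, 1.5) is not intersected at this z (|z−center|=8.900 > r=8.5); the cube at (5.5, 14) (footprint 8×20.5) is included at this height; Subtracting the remaining from the first: starting from the 11.5×26.5 cube, the 8×20.5 cube at (5.5, 14) partially overlaps it — only the 75.00 mm² overlap (of its 164.00 mm²) is removed, clipping the outline — 1 connected region; (rotated 10° about Z; rotation is an isometry so areas/perimeters/island counts are preserved). The outline is a single polygon with 6 vertices. Extrusion per mm of travel: 0.6 × 0.3 / (π × 0.875²) = 0.074835. Accumulating E over each segment gives final E = 5.6865.

G0 X-4.60 Y26.10 Z8.40
G1 X0.00 Y0.00 E1.9833
G1 X11.33 Y2.00 E2.8443
G1 X8.89 Y15.78 E3.8916
G1 X2.99 Y14.74 E4.3399
G1 X0.81 Y27.05 E5.2755
G1 X-4.60 Y26.10 E5.6865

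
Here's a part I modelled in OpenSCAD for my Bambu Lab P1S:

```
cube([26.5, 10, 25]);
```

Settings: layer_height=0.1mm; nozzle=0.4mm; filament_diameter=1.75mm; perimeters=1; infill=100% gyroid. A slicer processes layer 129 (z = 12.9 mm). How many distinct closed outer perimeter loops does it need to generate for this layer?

At z = 12.9 mm: the 26.5×10 cube contributes its full rectangle. The result has 1 disconnected region.

1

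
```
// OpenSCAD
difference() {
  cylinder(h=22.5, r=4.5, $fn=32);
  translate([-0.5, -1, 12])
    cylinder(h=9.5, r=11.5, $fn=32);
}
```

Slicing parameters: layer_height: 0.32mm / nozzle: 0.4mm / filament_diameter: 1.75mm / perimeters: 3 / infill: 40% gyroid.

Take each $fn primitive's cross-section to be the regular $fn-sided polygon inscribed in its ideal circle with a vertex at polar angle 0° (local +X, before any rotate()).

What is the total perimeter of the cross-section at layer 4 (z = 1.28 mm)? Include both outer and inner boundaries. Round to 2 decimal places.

28.23 mm

At z = 1.28 mm: the r=4.5 cylinder gives a regular 32-gon of circumradius 4.5 (constant along its height) (perimeter = 2·32·4.500·sin(180°/32) = 28.23 mm); the cylinder at (-0.5, -1) does not reach this height (z outside [12, 21.5]); Taking the first minus the rest: none of the subtracted shapes is present at this height, so the r=4.5 cylinder is unchanged — boundary = 28.23 mm. Overall, the cross-section is a single solid region. Total boundary length (outer) = 28.23 mm.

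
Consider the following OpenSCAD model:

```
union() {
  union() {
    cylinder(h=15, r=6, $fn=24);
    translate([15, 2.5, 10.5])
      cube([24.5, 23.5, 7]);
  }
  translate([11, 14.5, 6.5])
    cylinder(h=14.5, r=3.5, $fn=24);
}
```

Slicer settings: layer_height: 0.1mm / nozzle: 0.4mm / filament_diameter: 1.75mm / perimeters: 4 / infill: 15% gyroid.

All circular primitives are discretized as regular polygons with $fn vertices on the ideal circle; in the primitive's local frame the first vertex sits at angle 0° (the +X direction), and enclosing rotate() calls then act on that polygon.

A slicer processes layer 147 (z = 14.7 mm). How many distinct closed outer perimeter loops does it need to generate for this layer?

At z = 14.7 mm: the r=6 cylinder contributes a regular 24-gon of circumradius 6; the 24.5×23.5 cube at (15, 2.5) contributes its full rectangle; Combining (union): the 2 present regions are separate (no shared area or edge), so areas and boundary lengths simply add and each stays a separate island — 2 connected regions; the cylinder at (11, 14.5): section is a regular 24-gon, circumradius r=3.5; Combining (union): the 2 present regions are separate (no shared area or edge), so areas and boundary lengths simply add and each stays a separate island — 3 connected regions. The result has 3 disconnected regions.

3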